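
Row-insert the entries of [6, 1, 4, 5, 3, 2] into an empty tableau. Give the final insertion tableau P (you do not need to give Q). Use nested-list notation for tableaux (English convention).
Insert 6: appended to row 1. P = [[6]].
Insert 1: 1 bumps 6 from row 1; 6 starts row 2. P = [[1], [6]].
Insert 4: appended to row 1. P = [[1, 4], [6]].
Insert 5: appended to row 1. P = [[1, 4, 5], [6]].
Insert 3: 3 bumps 4 from row 1; 4 bumps 6 from row 2; 6 starts row 3. P = [[1, 3, 5], [4], [6]].
Insert 2: 2 bumps 3 from row 1; 3 bumps 4 from row 2; 4 bumps 6 from row 3; 6 starts row 4. P = [[1, 2, 5], [3], [4], [6]].

So P = [[1, 2, 5], [3], [4], [6]].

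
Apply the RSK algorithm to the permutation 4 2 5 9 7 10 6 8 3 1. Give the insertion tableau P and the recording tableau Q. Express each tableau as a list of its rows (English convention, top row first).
P = [[1, 3, 6, 8], [2, 5, 10], [4], [7], [9]], Q = [[1, 3, 4, 6], [2, 5, 8], [7], [9], [10]]

Insert each entry of the permutation into P by Schensted row insertion, recording in Q the position of each new cell.

Insert 4: appended to row 1. P = [[4]].
Insert 2: 2 bumps 4 from row 1; 4 starts row 2. P = [[2], [4]].
Insert 5: appended to row 1. P = [[2, 5], [4]].
Insert 9: appended to row 1. P = [[2, 5, 9], [4]].
Insert 7: 7 bumps 9 from row 1; 9 appends to row 2. P = [[2, 5, 7], [4, 9]].
Insert 10: appended to row 1. P = [[2, 5, 7, 10], [4, 9]].
Insert 6: 6 bumps 7 from row 1; 7 bumps 9 from row 2; 9 starts row 3. P = [[2, 5, 6, 10], [4, 7], [9]].
Insert 8: 8 bumps 10 from row 1; 10 appends to row 2. P = [[2, 5, 6, 8], [4, 7, 10], [9]].
Insert 3: 3 bumps 5 from row 1; 5 bumps 7 from row 2; 7 bumps 9 from row 3; 9 starts row 4. P = [[2, 3, 6, 8], [4, 5, 10], [7], [9]].
Insert 1: 1 bumps 2 from row 1; 2 bumps 4 from row 2; 4 bumps 7 from row 3; 7 bumps 9 from row 4; 9 starts row 5. P = [[1, 3, 6, 8], [2, 5, 10], [4], [7], [9]].

So P = [[1, 3, 6, 8], [2, 5, 10], [4], [7], [9]], Q = [[1, 3, 4, 6], [2, 5, 8], [7], [9], [10]].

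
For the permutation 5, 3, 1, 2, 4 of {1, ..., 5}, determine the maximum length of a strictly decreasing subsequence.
3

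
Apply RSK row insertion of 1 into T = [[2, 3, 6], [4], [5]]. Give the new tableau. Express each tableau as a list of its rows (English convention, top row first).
[[1, 3, 6], [2], [4], [5]]

In row 1, 1 replaces 2 (the leftmost entry greater than 1); 2 is bumped to row 2. In row 2, 2 replaces 4 (the leftmost entry greater than 2); 4 is bumped to row 3. In row 3, 4 replaces 5 (the leftmost entry greater than 4); 5 is bumped to row 4. 5 starts a new row 4. The new tableau is [[1, 3, 6], [2], [4], [5]].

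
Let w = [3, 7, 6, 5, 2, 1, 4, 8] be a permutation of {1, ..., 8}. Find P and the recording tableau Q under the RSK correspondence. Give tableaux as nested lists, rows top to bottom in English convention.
Insert each entry of the permutation into P by Schensted row insertion, recording in Q the position of each new cell.

After inserting 3: P = [[3]].
After inserting 7: P = [[3, 7]].
After inserting 6: P = [[3, 6], [7]].
After inserting 5: P = [[3, 5], [6], [7]].
After inserting 2: P = [[2, 5], [3], [6], [7]].
After inserting 1: P = [[1, 5], [2], [3], [6], [7]].
After inserting 4: P = [[1, 4], [2, 5], [3], [6], [7]].
After inserting 8: P = [[1, 4, 8], [2, 5], [3], [6], [7]].

So P = [[1, 4, 8], [2, 5], [3], [6], [7]], Q = [[1, 2, 8], [3, 7], [4], [5], [6]].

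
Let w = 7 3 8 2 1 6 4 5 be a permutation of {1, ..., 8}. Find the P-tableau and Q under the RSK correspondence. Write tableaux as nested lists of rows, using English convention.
Insert each entry of the permutation into P by Schensted row insertion, recording in Q the position of each new cell.

Insert 7: appended to row 1. P = [[7]].
Insert 3: 3 bumps 7 from row 1; 7 starts row 2. P = [[3], [7]].
Insert 8: appended to row 1. P = [[3, 8], [7]].
Insert 2: 2 bumps 3 from row 1; 3 bumps 7 from row 2; 7 starts row 3. P = [[2, 8], [3], [7]].
Insert 1: 1 bumps 2 from row 1; 2 bumps 3 from row 2; 3 bumps 7 from row 3; 7 starts row 4. P = [[1, 8], [2], [3], [7]].
Insert 6: 6 bumps 8 from row 1; 8 appends to row 2. P = [[1, 6], [2, 8], [3], [7]].
Insert 4: 4 bumps 6 from row 1; 6 bumps 8 from row 2; 8 appends to row 3. P = [[1, 4], [2, 6], [3, 8], [7]].
Insert 5: appended to row 1. P = [[1, 4, 5], [2, 6], [3, 8], [7]].

So P = [[1, 4, 5], [2, 6], [3, 8], [7]], Q = [[1, 3, 8], [2, 6], [4, 7], [5]].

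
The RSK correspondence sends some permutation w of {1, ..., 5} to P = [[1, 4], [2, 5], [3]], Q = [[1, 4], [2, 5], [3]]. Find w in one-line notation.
Reverse RSK: for i = n, n-1, ..., 1, locate i in Q, remove the corresponding corner cell from P, and reverse-bump its entry up through P; the value ejected from row 1 is w(i).

So w = 3 2 1 5 4.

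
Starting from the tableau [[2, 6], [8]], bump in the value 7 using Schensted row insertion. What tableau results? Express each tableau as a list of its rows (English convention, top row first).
7 is larger than every entry of row 1, so it is appended to row 1. The new tableau is [[2, 6, 7], [8]].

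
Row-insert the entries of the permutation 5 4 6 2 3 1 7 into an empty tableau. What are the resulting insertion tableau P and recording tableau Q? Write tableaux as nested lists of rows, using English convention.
P = [[1, 3, 7], [2, 6], [4], [5]], Q = [[1, 3, 7], [2, 5], [4], [6]]

Insert each entry of the permutation into P by Schensted row insertion, recording in Q the position of each new cell.

After inserting 5: P = [[5]].
After inserting 4: P = [[4], [5]].
After inserting 6: P = [[4, 6], [5]].
After inserting 2: P = [[2, 6], [4], [5]].
After inserting 3: P = [[2, 3], [4, 6], [5]].
After inserting 1: P = [[1, 3], [2, 6], [4], [5]].
After inserting 7: P = [[1, 3, 7], [2, 6], [4], [5]].

So P = [[1, 3, 7], [2, 6], [4], [5]], Q = [[1, 3, 7], [2, 5], [4], [6]].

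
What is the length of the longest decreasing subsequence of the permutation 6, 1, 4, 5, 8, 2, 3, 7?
3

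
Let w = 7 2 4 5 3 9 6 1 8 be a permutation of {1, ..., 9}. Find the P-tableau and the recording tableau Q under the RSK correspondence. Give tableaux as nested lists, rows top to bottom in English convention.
Insert each entry of the permutation into P by Schensted row insertion, recording in Q the position of each new cell.

Insert 7: appended to row 1. P = [[7]].
Insert 2: 2 bumps 7 from row 1; 7 starts row 2. P = [[2], [7]].
Insert 4: appended to row 1. P = [[2, 4], [7]].
Insert 5: appended to row 1. P = [[2, 4, 5], [7]].
Insert 3: 3 bumps 4 from row 1; 4 bumps 7 from row 2; 7 starts row 3. P = [[2, 3, 5], [4], [7]].
Insert 9: appended to row 1. P = [[2, 3, 5, 9], [4], [7]].
Insert 6: 6 bumps 9 from row 1; 9 appends to row 2. P = [[2, 3, 5, 6], [4, 9], [7]].
Insert 1: 1 bumps 2 from row 1; 2 bumps 4 from row 2; 4 bumps 7 from row 3; 7 starts row 4. P = [[1, 3, 5, 6], [2, 9], [4], [7]].
Insert 8: appended to row 1. P = [[1, 3, 5, 6, 8], [2, 9], [4], [7]].

So P = [[1, 3, 5, 6, 8], [2, 9], [4], [7]], Q = [[1, 3, 4, 6, 9], [2, 7], [5], [8]].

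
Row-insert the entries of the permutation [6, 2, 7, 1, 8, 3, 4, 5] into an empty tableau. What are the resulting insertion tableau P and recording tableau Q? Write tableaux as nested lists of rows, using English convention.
P = [[1, 3, 4, 5], [2, 7, 8], [6]], Q = [[1, 3, 5, 8], [2, 6, 7], [4]]

Insert each entry of the permutation into P by Schensted row insertion, recording in Q the position of each new cell.

Insert 6: appended to row 1. P = [[6]], Q = [[1]].
Insert 2: 2 bumps 6 from row 1; 6 starts row 2. P = [[2], [6]], Q = [[1], [2]].
Insert 7: appended to row 1. P = [[2, 7], [6]], Q = [[1, 3], [2]].
Insert 1: 1 bumps 2 from row 1; 2 bumps 6 from row 2; 6 starts row 3. P = [[1, 7], [2], [6]], Q = [[1, 3], [2], [4]].
Insert 8: appended to row 1. P = [[1, 7, 8], [2], [6]], Q = [[1, 3, 5], [2], [4]].
Insert 3: 3 bumps 7 from row 1; 7 appends to row 2. P = [[1, 3, 8], [2, 7], [6]], Q = [[1, 3, 5], [2, 6], [4]].
Insert 4: 4 bumps 8 from row 1; 8 appends to row 2. P = [[1, 3, 4], [2, 7, 8], [6]], Q = [[1, 3, 5], [2, 6, 7], [4]].
Insert 5: appended to row 1. P = [[1, 3, 4, 5], [2, 7, 8], [6]], Q = [[1, 3, 5, 8], [2, 6, 7], [4]].

So P = [[1, 3, 4, 5], [2, 7, 8], [6]], Q = [[1, 3, 5, 8], [2, 6, 7], [4]].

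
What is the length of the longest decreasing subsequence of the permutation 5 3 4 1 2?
3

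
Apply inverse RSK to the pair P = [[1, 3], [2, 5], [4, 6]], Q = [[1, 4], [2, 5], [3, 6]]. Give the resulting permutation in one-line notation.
4 2 1 6 5 3

Reverse the RSK construction: for i from n down to 1, find the cell of Q containing i, remove the entry at that cell from P, and reverse-bump it up through P; the value ejected from row 1 is w(i).

Step i=6: Q has 6 at row 3, column 2; remove 6 from row 3 of P and reverse-bump: 6 enters row 2 and ejects 5; 5 enters row 1 and ejects 3. So w(6) = 3. P is now [[1, 5], [2, 6], [4]].
Step i=5: Q has 5 at row 2, column 2; remove 6 from row 2 of P and reverse-bump: 6 enters row 1 and ejects 5. So w(5) = 5. P is now [[1, 6], [2], [4]].
Step i=4: Q has 4 at row 1, column 2; remove that cell from P, ejecting 6. So w(4) = 6. P is now [[1], [2], [4]].
Step i=3: Q has 3 at row 3, column 1; remove 4 from row 3 of P and reverse-bump: 4 enters row 2 and ejects 2; 2 enters row 1 and ejects 1. So w(3) = 1. P is now [[2], [4]].
Step i=2: Q has 2 at row 2, column 1; remove 4 from row 2 of P and reverse-bump: 4 enters row 1 and ejects 2. So w(2) = 2. P is now [[4]].
Step i=1: Q has 1 at row 1, column 1; remove that cell from P, ejecting 4. So w(1) = 4. P is now [].

So w = 4 2 1 6 5 3.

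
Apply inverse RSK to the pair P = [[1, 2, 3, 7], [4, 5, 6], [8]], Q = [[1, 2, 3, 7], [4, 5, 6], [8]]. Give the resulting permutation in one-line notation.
4 5 8 1 2 6 7 3

Reverse RSK: for i = n, n-1, ..., 1, locate i in Q, remove the corresponding corner cell from P, and reverse-bump its entry up through P; the value ejected from row 1 is w(i).

So w = 4 5 8 1 2 6 7 3.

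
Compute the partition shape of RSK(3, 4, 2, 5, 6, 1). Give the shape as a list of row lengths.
RSK row insertion gives P = [[1, 4, 5, 6], [2], [3]], which has shape [4, 1, 1].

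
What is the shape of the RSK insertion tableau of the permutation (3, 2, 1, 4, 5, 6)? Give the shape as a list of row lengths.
[4, 1, 1]

Row-insert each entry into an empty tableau.

After inserting 3: P = [[3]].
After inserting 2: P = [[2], [3]].
After inserting 1: P = [[1], [2], [3]].
After inserting 4: P = [[1, 4], [2], [3]].
After inserting 5: P = [[1, 4, 5], [2], [3]].
After inserting 6: P = [[1, 4, 5, 6], [2], [3]].

The final insertion tableau P = [[1, 4, 5, 6], [2], [3]] has shape [4, 1, 1].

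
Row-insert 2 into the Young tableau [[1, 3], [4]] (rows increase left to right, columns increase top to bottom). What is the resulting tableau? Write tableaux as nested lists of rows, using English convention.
[[1, 2], [3], [4]]

In row 1, 2 replaces 3 (the leftmost entry greater than 2); 3 is bumped to row 2. In row 2, 3 replaces 4 (the leftmost entry greater than 3); 4 is bumped to row 3. 4 starts a new row 3. The new tableau is [[1, 2], [3], [4]].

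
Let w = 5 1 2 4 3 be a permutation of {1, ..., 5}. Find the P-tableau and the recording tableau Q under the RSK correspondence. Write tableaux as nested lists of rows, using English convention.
P = [[1, 2, 3], [4], [5]], Q = [[1, 3, 4], [2], [5]]

Insert each entry of the permutation into P by Schensted row insertion, recording in Q the position of each new cell.

Insert 5: appended to row 1. P = [[5]].
Insert 1: 1 bumps 5 from row 1; 5 starts row 2. P = [[1], [5]].
Insert 2: appended to row 1. P = [[1, 2], [5]].
Insert 4: appended to row 1. P = [[1, 2, 4], [5]].
Insert 3: 3 bumps 4 from row 1; 4 bumps 5 from row 2; 5 starts row 3. P = [[1, 2, 3], [4], [5]].

So P = [[1, 2, 3], [4], [5]], Q = [[1, 3, 4], [2], [5]].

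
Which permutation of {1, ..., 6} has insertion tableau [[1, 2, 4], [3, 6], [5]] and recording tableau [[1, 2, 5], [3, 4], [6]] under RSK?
Reverse RSK: for i = n, n-1, ..., 1, locate i in Q, remove the corresponding corner cell from P, and reverse-bump its entry up through P; the value ejected from row 1 is w(i).

So w = 5 6 1 3 4 2.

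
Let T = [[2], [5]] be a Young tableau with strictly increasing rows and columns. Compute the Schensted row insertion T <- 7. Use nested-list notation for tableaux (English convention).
[[2, 7], [5]]

7 is larger than every entry of row 1, so it is appended to row 1. The new tableau is [[2, 7], [5]].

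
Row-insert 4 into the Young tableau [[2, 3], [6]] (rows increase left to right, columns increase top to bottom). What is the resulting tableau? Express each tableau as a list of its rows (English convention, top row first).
[[2, 3, 4], [6]]

4 is larger than every entry of row 1, so it is appended to row 1. The new tableau is [[2, 3, 4], [6]].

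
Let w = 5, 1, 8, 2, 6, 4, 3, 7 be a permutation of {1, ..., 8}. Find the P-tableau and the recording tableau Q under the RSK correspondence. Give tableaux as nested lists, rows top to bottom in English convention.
Insert each entry of the permutation into P by Schensted row insertion, recording in Q the position of each new cell.

Insert 5: appended to row 1. P = [[5]].
Insert 1: 1 bumps 5 from row 1; 5 starts row 2. P = [[1], [5]].
Insert 8: appended to row 1. P = [[1, 8], [5]].
Insert 2: 2 bumps 8 from row 1; 8 appends to row 2. P = [[1, 2], [5, 8]].
Insert 6: appended to row 1. P = [[1, 2, 6], [5, 8]].
Insert 4: 4 bumps 6 from row 1; 6 bumps 8 from row 2; 8 starts row 3. P = [[1, 2, 4], [5, 6], [8]].
Insert 3: 3 bumps 4 from row 1; 4 bumps 5 from row 2; 5 bumps 8 from row 3; 8 starts row 4. P = [[1, 2, 3], [4, 6], [5], [8]].
Insert 7: appended to row 1. P = [[1, 2, 3, 7], [4, 6], [5], [8]].

So P = [[1, 2, 3, 7], [4, 6], [5], [8]], Q = [[1, 3, 5, 8], [2, 4], [6], [7]].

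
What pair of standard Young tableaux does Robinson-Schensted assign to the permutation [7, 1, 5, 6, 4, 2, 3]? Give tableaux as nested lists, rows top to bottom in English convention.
P = [[1, 2, 3], [4, 6], [5], [7]], Q = [[1, 3, 4], [2, 7], [5], [6]]

Insert each entry of the permutation into P by Schensted row insertion, recording in Q the position of each new cell.

Insert 7: appended to row 1. P = [[7]], Q = [[1]].
Insert 1: 1 bumps 7 from row 1; 7 starts row 2. P = [[1], [7]], Q = [[1], [2]].
Insert 5: appended to row 1. P = [[1, 5], [7]], Q = [[1, 3], [2]].
Insert 6: appended to row 1. P = [[1, 5, 6], [7]], Q = [[1, 3, 4], [2]].
Insert 4: 4 bumps 5 from row 1; 5 bumps 7 from row 2; 7 starts row 3. P = [[1, 4, 6], [5], [7]], Q = [[1, 3, 4], [2], [5]].
Insert 2: 2 bumps 4 from row 1; 4 bumps 5 from row 2; 5 bumps 7 from row 3; 7 starts row 4. P = [[1, 2, 6], [4], [5], [7]], Q = [[1, 3, 4], [2], [5], [6]].
Insert 3: 3 bumps 6 from row 1; 6 appends to row 2. P = [[1, 2, 3], [4, 6], [5], [7]], Q = [[1, 3, 4], [2, 7], [5], [6]].

So P = [[1, 2, 3], [4, 6], [5], [7]], Q = [[1, 3, 4], [2, 7], [5], [6]].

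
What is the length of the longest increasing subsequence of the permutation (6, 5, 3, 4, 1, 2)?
2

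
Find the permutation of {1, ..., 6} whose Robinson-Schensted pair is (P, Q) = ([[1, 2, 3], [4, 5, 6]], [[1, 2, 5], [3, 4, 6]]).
4 5 1 2 6 3

Reverse the RSK construction: for i from n down to 1, find the cell of Q containing i, remove the entry at that cell from P, and reverse-bump it up through P; the value ejected from row 1 is w(i).

Step i=6: Q has 6 at row 2, column 3; remove 6 from row 2 of P and reverse-bump: 6 enters row 1 and ejects 3. So w(6) = 3. P is now [[1, 2, 6], [4, 5]].
Step i=5: Q has 5 at row 1, column 3; remove that cell from P, ejecting 6. So w(5) = 6. P is now [[1, 2], [4, 5]].
Step i=4: Q has 4 at row 2, column 2; remove 5 from row 2 of P and reverse-bump: 5 enters row 1 and ejects 2. So w(4) = 2. P is now [[1, 5], [4]].
Step i=3: Q has 3 at row 2, column 1; remove 4 from row 2 of P and reverse-bump: 4 enters row 1 and ejects 1. So w(3) = 1. P is now [[4, 5]].
Step i=2: Q has 2 at row 1, column 2; remove that cell from P, ejecting 5. So w(2) = 5. P is now [[4]].
Step i=1: Q has 1 at row 1, column 1; remove that cell from P, ejecting 4. So w(1) = 4. P is now [].

So w = 4 5 1 2 6 3.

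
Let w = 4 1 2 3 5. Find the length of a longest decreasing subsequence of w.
2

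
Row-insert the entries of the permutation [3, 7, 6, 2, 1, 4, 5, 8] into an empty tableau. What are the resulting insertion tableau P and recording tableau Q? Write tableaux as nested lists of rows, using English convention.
P = [[1, 4, 5, 8], [2, 6], [3], [7]], Q = [[1, 2, 7, 8], [3, 6], [4], [5]]

Insert each entry of the permutation into P by Schensted row insertion, recording in Q the position of each new cell.

Insert 3: appended to row 1. P = [[3]].
Insert 7: appended to row 1. P = [[3, 7]].
Insert 6: 6 bumps 7 from row 1; 7 starts row 2. P = [[3, 6], [7]].
Insert 2: 2 bumps 3 from row 1; 3 bumps 7 from row 2; 7 starts row 3. P = [[2, 6], [3], [7]].
Insert 1: 1 bumps 2 from row 1; 2 bumps 3 from row 2; 3 bumps 7 from row 3; 7 starts row 4. P = [[1, 6], [2], [3], [7]].
Insert 4: 4 bumps 6 from row 1; 6 appends to row 2. P = [[1, 4], [2, 6], [3], [7]].
Insert 5: appended to row 1. P = [[1, 4, 5], [2, 6], [3], [7]].
Insert 8: appended to row 1. P = [[1, 4, 5, 8], [2, 6], [3], [7]].

So P = [[1, 4, 5, 8], [2, 6], [3], [7]], Q = [[1, 2, 7, 8], [3, 6], [4], [5]].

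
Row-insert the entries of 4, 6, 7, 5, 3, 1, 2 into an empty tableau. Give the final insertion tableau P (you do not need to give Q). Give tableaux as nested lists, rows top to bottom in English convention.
P = [[1, 2, 7], [3, 5], [4], [6]]

After inserting 4: P = [[4]].
After inserting 6: P = [[4, 6]].
After inserting 7: P = [[4, 6, 7]].
After inserting 5: P = [[4, 5, 7], [6]].
After inserting 3: P = [[3, 5, 7], [4], [6]].
After inserting 1: P = [[1, 5, 7], [3], [4], [6]].
After inserting 2: P = [[1, 2, 7], [3, 5], [4], [6]].

So P = [[1, 2, 7], [3, 5], [4], [6]].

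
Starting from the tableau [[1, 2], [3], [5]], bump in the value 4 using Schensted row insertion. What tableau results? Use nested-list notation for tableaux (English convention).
4 is larger than every entry of row 1, so it is appended to row 1. The new tableau is [[1, 2, 4], [3], [5]].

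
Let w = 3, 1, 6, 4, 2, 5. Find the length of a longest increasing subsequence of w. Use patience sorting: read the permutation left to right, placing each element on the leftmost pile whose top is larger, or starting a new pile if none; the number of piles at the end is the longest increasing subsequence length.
3: new pile. tops = [3]
1: onto pile 1 (replacing 3). tops = [1]
6: new pile. tops = [1, 6]
4: onto pile 2 (replacing 6). tops = [1, 4]
2: onto pile 2 (replacing 4). tops = [1, 2]
5: new pile. tops = [1, 2, 5]

3 piles, so the longest increasing subsequence has length 3.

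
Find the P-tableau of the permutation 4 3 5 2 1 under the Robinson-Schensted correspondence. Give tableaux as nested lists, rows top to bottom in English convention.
After inserting 4: P = [[4]].
After inserting 3: P = [[3], [4]].
After inserting 5: P = [[3, 5], [4]].
After inserting 2: P = [[2, 5], [3], [4]].
After inserting 1: P = [[1, 5], [2], [3], [4]].

So P = [[1, 5], [2], [3], [4]].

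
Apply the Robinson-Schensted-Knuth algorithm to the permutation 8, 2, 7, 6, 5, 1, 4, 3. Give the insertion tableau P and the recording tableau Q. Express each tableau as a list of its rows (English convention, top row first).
P = [[1, 3], [2, 4], [5], [6], [7], [8]], Q = [[1, 3], [2, 7], [4], [5], [6], [8]]

Insert each entry of the permutation into P by Schensted row insertion, recording in Q the position of each new cell.

Insert 8: appended to row 1. P = [[8]], Q = [[1]].
Insert 2: 2 bumps 8 from row 1; 8 starts row 2. P = [[2], [8]], Q = [[1], [2]].
Insert 7: appended to row 1. P = [[2, 7], [8]], Q = [[1, 3], [2]].
Insert 6: 6 bumps 7 from row 1; 7 bumps 8 from row 2; 8 starts row 3. P = [[2, 6], [7], [8]], Q = [[1, 3], [2], [4]].
Insert 5: 5 bumps 6 from row 1; 6 bumps 7 from row 2; 7 bumps 8 from row 3; 8 starts row 4. P = [[2, 5], [6], [7], [8]], Q = [[1, 3], [2], [4], [5]].
Insert 1: 1 bumps 2 from row 1; 2 bumps 6 from row 2; 6 bumps 7 from row 3; 7 bumps 8 from row 4; 8 starts row 5. P = [[1, 5], [2], [6], [7], [8]], Q = [[1, 3], [2], [4], [5], [6]].
Insert 4: 4 bumps 5 from row 1; 5 appends to row 2. P = [[1, 4], [2, 5], [6], [7], [8]], Q = [[1, 3], [2, 7], [4], [5], [6]].
Insert 3: 3 bumps 4 from row 1; 4 bumps 5 from row 2; 5 bumps 6 from row 3; 6 bumps 7 from row 4; 7 bumps 8 from row 5; 8 starts row 6. P = [[1, 3], [2, 4], [5], [6], [7], [8]], Q = [[1, 3], [2, 7], [4], [5], [6], [8]].

So P = [[1, 3], [2, 4], [5], [6], [7], [8]], Q = [[1, 3], [2, 7], [4], [5], [6], [8]].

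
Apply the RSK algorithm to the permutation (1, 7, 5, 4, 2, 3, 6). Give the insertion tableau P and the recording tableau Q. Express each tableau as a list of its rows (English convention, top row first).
P = [[1, 2, 3, 6], [4], [5], [7]], Q = [[1, 2, 6, 7], [3], [4], [5]]

Insert each entry of the permutation into P by Schensted row insertion, recording in Q the position of each new cell.

Insert 1: appended to row 1. P = [[1]].
Insert 7: appended to row 1. P = [[1, 7]].
Insert 5: 5 bumps 7 from row 1; 7 starts row 2. P = [[1, 5], [7]].
Insert 4: 4 bumps 5 from row 1; 5 bumps 7 from row 2; 7 starts row 3. P = [[1, 4], [5], [7]].
Insert 2: 2 bumps 4 from row 1; 4 bumps 5 from row 2; 5 bumps 7 from row 3; 7 starts row 4. P = [[1, 2], [4], [5], [7]].
Insert 3: appended to row 1. P = [[1, 2, 3], [4], [5], [7]].
Insert 6: appended to row 1. P = [[1, 2, 3, 6], [4], [5], [7]].

So P = [[1, 2, 3, 6], [4], [5], [7]], Q = [[1, 2, 6, 7], [3], [4], [5]].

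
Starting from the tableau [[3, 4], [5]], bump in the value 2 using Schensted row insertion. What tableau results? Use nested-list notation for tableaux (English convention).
In row 1, 2 replaces 3 (the leftmost entry greater than 2); 3 is bumped to row 2. In row 2, 3 replaces 5 (the leftmost entry greater than 3); 5 is bumped to row 3. 5 starts a new row 3. The new tableau is [[2, 4], [3], [5]].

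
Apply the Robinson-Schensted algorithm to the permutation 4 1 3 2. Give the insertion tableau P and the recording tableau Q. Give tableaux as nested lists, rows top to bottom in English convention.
P = [[1, 2], [3], [4]], Q = [[1, 3], [2], [4]]

Insert each entry of the permutation into P by Schensted row insertion, recording in Q the position of each new cell.

Insert 4: appended to row 1. P = [[4]].
Insert 1: 1 bumps 4 from row 1; 4 starts row 2. P = [[1], [4]].
Insert 3: appended to row 1. P = [[1, 3], [4]].
Insert 2: 2 bumps 3 from row 1; 3 bumps 4 from row 2; 4 starts row 3. P = [[1, 2], [3], [4]].

So P = [[1, 2], [3], [4]], Q = [[1, 3], [2], [4]].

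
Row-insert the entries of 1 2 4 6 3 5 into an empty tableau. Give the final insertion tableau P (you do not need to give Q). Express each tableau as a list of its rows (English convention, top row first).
Insert 1: appended to row 1. P = [[1]].
Insert 2: appended to row 1. P = [[1, 2]].
Insert 4: appended to row 1. P = [[1, 2, 4]].
Insert 6: appended to row 1. P = [[1, 2, 4, 6]].
Insert 3: 3 bumps 4 from row 1; 4 starts row 2. P = [[1, 2, 3, 6], [4]].
Insert 5: 5 bumps 6 from row 1; 6 appends to row 2. P = [[1, 2, 3, 5], [4, 6]].

So P = [[1, 2, 3, 5], [4, 6]].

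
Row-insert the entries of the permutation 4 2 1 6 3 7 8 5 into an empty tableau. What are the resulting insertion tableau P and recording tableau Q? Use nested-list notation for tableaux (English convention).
Insert each entry of the permutation into P by Schensted row insertion, recording in Q the position of each new cell.

Insert 4: appended to row 1. P = [[4]].
Insert 2: 2 bumps 4 from row 1; 4 starts row 2. P = [[2], [4]].
Insert 1: 1 bumps 2 from row 1; 2 bumps 4 from row 2; 4 starts row 3. P = [[1], [2], [4]].
Insert 6: appended to row 1. P = [[1, 6], [2], [4]].
Insert 3: 3 bumps 6 from row 1; 6 appends to row 2. P = [[1, 3], [2, 6], [4]].
Insert 7: appended to row 1. P = [[1, 3, 7], [2, 6], [4]].
Insert 8: appended to row 1. P = [[1, 3, 7, 8], [2, 6], [4]].
Insert 5: 5 bumps 7 from row 1; 7 appends to row 2. P = [[1, 3, 5, 8], [2, 6, 7], [4]].

So P = [[1, 3, 5, 8], [2, 6, 7], [4]], Q = [[1, 4, 6, 7], [2, 5, 8], [3]].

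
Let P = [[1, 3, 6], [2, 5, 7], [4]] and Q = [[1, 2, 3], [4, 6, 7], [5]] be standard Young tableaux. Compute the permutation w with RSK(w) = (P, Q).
4 5 7 2 1 3 6

Reverse the RSK construction: for i from n down to 1, find the cell of Q containing i, remove the entry at that cell from P, and reverse-bump it up through P; the value ejected from row 1 is w(i).

Step i=7: Q has 7 at row 2, column 3; remove 7 from row 2 of P and reverse-bump: 7 enters row 1 and ejects 6. So w(7) = 6. P is now [[1, 3, 7], [2, 5], [4]].
Step i=6: Q has 6 at row 2, column 2; remove 5 from row 2 of P and reverse-bump: 5 enters row 1 and ejects 3. So w(6) = 3. P is now [[1, 5, 7], [2], [4]].
Step i=5: Q has 5 at row 3, column 1; remove 4 from row 3 of P and reverse-bump: 4 enters row 2 and ejects 2; 2 enters row 1 and ejects 1. So w(5) = 1. P is now [[2, 5, 7], [4]].
Step i=4: Q has 4 at row 2, column 1; remove 4 from row 2 of P and reverse-bump: 4 enters row 1 and ejects 2. So w(4) = 2. P is now [[4, 5, 7]].
Step i=3: Q has 3 at row 1, column 3; remove that cell from P, ejecting 7. So w(3) = 7. P is now [[4, 5]].
Step i=2: Q has 2 at row 1, column 2; remove that cell from P, ejecting 5. So w(2) = 5. P is now [[4]].
Step i=1: Q has 1 at row 1, column 1; remove that cell from P, ejecting 4. So w(1) = 4. P is now [].

So w = 4 5 7 2 1 3 6.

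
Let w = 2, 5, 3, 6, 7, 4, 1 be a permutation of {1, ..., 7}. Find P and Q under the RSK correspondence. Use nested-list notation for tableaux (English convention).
Insert each entry of the permutation into P by Schensted row insertion, recording in Q the position of each new cell.

Insert 2: appended to row 1. P = [[2]].
Insert 5: appended to row 1. P = [[2, 5]].
Insert 3: 3 bumps 5 from row 1; 5 starts row 2. P = [[2, 3], [5]].
Insert 6: appended to row 1. P = [[2, 3, 6], [5]].
Insert 7: appended to row 1. P = [[2, 3, 6, 7], [5]].
Insert 4: 4 bumps 6 from row 1; 6 appends to row 2. P = [[2, 3, 4, 7], [5, 6]].
Insert 1: 1 bumps 2 from row 1; 2 bumps 5 from row 2; 5 starts row 3. P = [[1, 3, 4, 7], [2, 6], [5]].

So P = [[1, 3, 4, 7], [2, 6], [5]], Q = [[1, 2, 4, 5], [3, 6], [7]].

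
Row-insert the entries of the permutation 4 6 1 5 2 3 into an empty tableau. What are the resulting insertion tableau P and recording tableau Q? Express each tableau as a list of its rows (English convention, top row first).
Insert each entry of the permutation into P by Schensted row insertion, recording in Q the position of each new cell.

Insert 4: appended to row 1. P = [[4]].
Insert 6: appended to row 1. P = [[4, 6]].
Insert 1: 1 bumps 4 from row 1; 4 starts row 2. P = [[1, 6], [4]].
Insert 5: 5 bumps 6 from row 1; 6 appends to row 2. P = [[1, 5], [4, 6]].
Insert 2: 2 bumps 5 from row 1; 5 bumps 6 from row 2; 6 starts row 3. P = [[1, 2], [4, 5], [6]].
Insert 3: appended to row 1. P = [[1, 2, 3], [4, 5], [6]].

So P = [[1, 2, 3], [4, 5], [6]], Q = [[1, 2, 6], [3, 4], [5]].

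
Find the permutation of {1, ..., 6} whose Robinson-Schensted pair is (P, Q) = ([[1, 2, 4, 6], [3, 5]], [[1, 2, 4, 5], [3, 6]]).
Reverse RSK: for i = n, n-1, ..., 1, locate i in Q, remove the corresponding corner cell from P, and reverse-bump its entry up through P; the value ejected from row 1 is w(i).

So w = 1 3 2 5 6 4.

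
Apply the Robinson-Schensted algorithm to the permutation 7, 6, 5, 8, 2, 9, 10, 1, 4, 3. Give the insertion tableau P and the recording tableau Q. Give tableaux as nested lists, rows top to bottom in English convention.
Insert each entry of the permutation into P by Schensted row insertion, recording in Q the position of each new cell.

Insert 7: appended to row 1. P = [[7]].
Insert 6: 6 bumps 7 from row 1; 7 starts row 2. P = [[6], [7]].
Insert 5: 5 bumps 6 from row 1; 6 bumps 7 from row 2; 7 starts row 3. P = [[5], [6], [7]].
Insert 8: appended to row 1. P = [[5, 8], [6], [7]].
Insert 2: 2 bumps 5 from row 1; 5 bumps 6 from row 2; 6 bumps 7 from row 3; 7 starts row 4. P = [[2, 8], [5], [6], [7]].
Insert 9: appended to row 1. P = [[2, 8, 9], [5], [6], [7]].
Insert 10: appended to row 1. P = [[2, 8, 9, 10], [5], [6], [7]].
Insert 1: 1 bumps 2 from row 1; 2 bumps 5 from row 2; 5 bumps 6 from row 3; 6 bumps 7 from row 4; 7 starts row 5. P = [[1, 8, 9, 10], [2], [5], [6], [7]].
Insert 4: 4 bumps 8 from row 1; 8 appends to row 2. P = [[1, 4, 9, 10], [2, 8], [5], [6], [7]].
Insert 3: 3 bumps 4 from row 1; 4 bumps 8 from row 2; 8 appends to row 3. P = [[1, 3, 9, 10], [2, 4], [5, 8], [6], [7]].

So P = [[1, 3, 9, 10], [2, 4], [5, 8], [6], [7]], Q = [[1, 4, 6, 7], [2, 9], [3, 10], [5], [8]].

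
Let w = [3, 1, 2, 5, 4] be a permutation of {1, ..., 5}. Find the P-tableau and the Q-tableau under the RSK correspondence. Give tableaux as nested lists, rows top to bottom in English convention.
P = [[1, 2, 4], [3, 5]], Q = [[1, 3, 4], [2, 5]]

Insert each entry of the permutation into P by Schensted row insertion, recording in Q the position of each new cell.

After inserting 3: P = [[3]].
After inserting 1: P = [[1], [3]].
After inserting 2: P = [[1, 2], [3]].
After inserting 5: P = [[1, 2, 5], [3]].
After inserting 4: P = [[1, 2, 4], [3, 5]].

So P = [[1, 2, 4], [3, 5]], Q = [[1, 3, 4], [2, 5]].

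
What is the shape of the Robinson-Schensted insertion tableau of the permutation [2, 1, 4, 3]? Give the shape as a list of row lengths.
Row-insert each entry into an empty tableau.

After inserting 2: P = [[2]].
After inserting 1: P = [[1], [2]].
After inserting 4: P = [[1, 4], [2]].
After inserting 3: P = [[1, 3], [2, 4]].

The final insertion tableau P = [[1, 3], [2, 4]] has shape [2, 2].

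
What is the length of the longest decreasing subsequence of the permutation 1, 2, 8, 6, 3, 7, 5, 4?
4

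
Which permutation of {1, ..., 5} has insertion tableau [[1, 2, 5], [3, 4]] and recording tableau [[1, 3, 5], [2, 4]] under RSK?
Reverse the RSK construction: for i from n down to 1, find the cell of Q containing i, remove the entry at that cell from P, and reverse-bump it up through P; the value ejected from row 1 is w(i).

Step i=5: Q has 5 at row 1, column 3; remove that cell from P, ejecting 5. So w(5) = 5. P is now [[1, 2], [3, 4]].
Step i=4: Q has 4 at row 2, column 2; remove 4 from row 2 of P and reverse-bump: 4 enters row 1 and ejects 2. So w(4) = 2. P is now [[1, 4], [3]].
Step i=3: Q has 3 at row 1, column 2; remove that cell from P, ejecting 4. So w(3) = 4. P is now [[1], [3]].
Step i=2: Q has 2 at row 2, column 1; remove 3 from row 2 of P and reverse-bump: 3 enters row 1 and ejects 1. So w(2) = 1. P is now [[3]].
Step i=1: Q has 1 at row 1, column 1; remove that cell from P, ejecting 3. So w(1) = 3. P is now [].

So w = 3 1 4 2 5.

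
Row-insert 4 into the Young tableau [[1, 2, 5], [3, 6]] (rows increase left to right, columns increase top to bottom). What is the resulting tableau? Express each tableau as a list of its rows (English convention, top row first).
In row 1, 4 replaces 5 (the leftmost entry greater than 4); 5 is bumped to row 2. In row 2, 5 replaces 6 (the leftmost entry greater than 5); 6 is bumped to row 3. 6 starts a new row 3. The new tableau is [[1, 2, 4], [3, 5], [6]].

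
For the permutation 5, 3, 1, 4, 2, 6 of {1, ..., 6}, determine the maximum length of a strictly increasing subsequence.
3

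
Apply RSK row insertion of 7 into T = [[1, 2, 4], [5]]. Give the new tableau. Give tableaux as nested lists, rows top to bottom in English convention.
7 is larger than every entry of row 1, so it is appended to row 1. The new tableau is [[1, 2, 4, 7], [5]].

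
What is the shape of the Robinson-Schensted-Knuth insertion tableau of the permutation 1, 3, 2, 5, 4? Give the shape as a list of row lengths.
Row-insert each entry into an empty tableau.

After inserting 1: P = [[1]].
After inserting 3: P = [[1, 3]].
After inserting 2: P = [[1, 2], [3]].
After inserting 5: P = [[1, 2, 5], [3]].
After inserting 4: P = [[1, 2, 4], [3, 5]].

The final insertion tableau P = [[1, 2, 4], [3, 5]] has shape [3, 2].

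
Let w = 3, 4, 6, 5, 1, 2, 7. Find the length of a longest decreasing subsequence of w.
3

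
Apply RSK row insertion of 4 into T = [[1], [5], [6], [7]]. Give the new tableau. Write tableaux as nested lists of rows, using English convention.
[[1, 4], [5], [6], [7]]

4 is larger than every entry of row 1, so it is appended to row 1. The new tableau is [[1, 4], [5], [6], [7]].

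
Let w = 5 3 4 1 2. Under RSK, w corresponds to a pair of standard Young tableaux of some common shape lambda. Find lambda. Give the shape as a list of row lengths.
Row-insert each entry into an empty tableau.

After inserting 5: P = [[5]].
After inserting 3: P = [[3], [5]].
After inserting 4: P = [[3, 4], [5]].
After inserting 1: P = [[1, 4], [3], [5]].
After inserting 2: P = [[1, 2], [3, 4], [5]].

The final insertion tableau P = [[1, 2], [3, 4], [5]] has shape [2, 2, 1].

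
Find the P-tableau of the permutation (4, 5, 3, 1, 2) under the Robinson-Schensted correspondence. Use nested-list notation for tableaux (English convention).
Insert 4: appended to row 1. P = [[4]].
Insert 5: appended to row 1. P = [[4, 5]].
Insert 3: 3 bumps 4 from row 1; 4 starts row 2. P = [[3, 5], [4]].
Insert 1: 1 bumps 3 from row 1; 3 bumps 4 from row 2; 4 starts row 3. P = [[1, 5], [3], [4]].
Insert 2: 2 bumps 5 from row 1; 5 appends to row 2. P = [[1, 2], [3, 5], [4]].

So P = [[1, 2], [3, 5], [4]].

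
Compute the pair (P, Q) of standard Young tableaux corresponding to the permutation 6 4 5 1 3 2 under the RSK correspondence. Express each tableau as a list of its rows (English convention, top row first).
P = [[1, 2], [3, 5], [4], [6]], Q = [[1, 3], [2, 5], [4], [6]]

Insert each entry of the permutation into P by Schensted row insertion, recording in Q the position of each new cell.

Insert 6: appended to row 1. P = [[6]].
Insert 4: 4 bumps 6 from row 1; 6 starts row 2. P = [[4], [6]].
Insert 5: appended to row 1. P = [[4, 5], [6]].
Insert 1: 1 bumps 4 from row 1; 4 bumps 6 from row 2; 6 starts row 3. P = [[1, 5], [4], [6]].
Insert 3: 3 bumps 5 from row 1; 5 appends to row 2. P = [[1, 3], [4, 5], [6]].
Insert 2: 2 bumps 3 from row 1; 3 bumps 4 from row 2; 4 bumps 6 from row 3; 6 starts row 4. P = [[1, 2], [3, 5], [4], [6]].

So P = [[1, 2], [3, 5], [4], [6]], Q = [[1, 3], [2, 5], [4], [6]].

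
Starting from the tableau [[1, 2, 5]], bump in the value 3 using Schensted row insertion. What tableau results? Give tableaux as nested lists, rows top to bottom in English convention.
[[1, 2, 3], [5]]

In row 1, 3 replaces 5 (the leftmost entry greater than 3); 5 is bumped to row 2. 5 starts a new row 2. The new tableau is [[1, 2, 3], [5]].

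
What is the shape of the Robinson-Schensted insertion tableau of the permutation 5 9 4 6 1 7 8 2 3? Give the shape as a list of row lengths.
[4, 3, 2]

Row-insert each entry into an empty tableau.

After inserting 5: P = [[5]].
After inserting 9: P = [[5, 9]].
After inserting 4: P = [[4, 9], [5]].
After inserting 6: P = [[4, 6], [5, 9]].
After inserting 1: P = [[1, 6], [4, 9], [5]].
After inserting 7: P = [[1, 6, 7], [4, 9], [5]].
After inserting 8: P = [[1, 6, 7, 8], [4, 9], [5]].
After inserting 2: P = [[1, 2, 7, 8], [4, 6], [5, 9]].
After inserting 3: P = [[1, 2, 3, 8], [4, 6, 7], [5, 9]].

The final insertion tableau P = [[1, 2, 3, 8], [4, 6, 7], [5, 9]] has shape [4, 3, 2].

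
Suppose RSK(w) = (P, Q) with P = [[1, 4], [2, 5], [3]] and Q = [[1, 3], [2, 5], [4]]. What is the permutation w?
Reverse the RSK construction: for i from n down to 1, find the cell of Q containing i, remove the entry at that cell from P, and reverse-bump it up through P; the value ejected from row 1 is w(i).

Step i=5: Q has 5 at row 2, column 2; remove 5 from row 2 of P and reverse-bump: 5 enters row 1 and ejects 4. So w(5) = 4. P is now [[1, 5], [2], [3]].
Step i=4: Q has 4 at row 3, column 1; remove 3 from row 3 of P and reverse-bump: 3 enters row 2 and ejects 2; 2 enters row 1 and ejects 1. So w(4) = 1. P is now [[2, 5], [3]].
Step i=3: Q has 3 at row 1, column 2; remove that cell from P, ejecting 5. So w(3) = 5. P is now [[2], [3]].
Step i=2: Q has 2 at row 2, column 1; remove 3 from row 2 of P and reverse-bump: 3 enters row 1 and ejects 2. So w(2) = 2. P is now [[3]].
Step i=1: Q has 1 at row 1, column 1; remove that cell from P, ejecting 3. So w(1) = 3. P is now [].

So w = 3 2 5 1 4.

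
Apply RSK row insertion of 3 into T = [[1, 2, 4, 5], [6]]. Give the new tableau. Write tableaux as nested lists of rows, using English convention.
[[1, 2, 3, 5], [4], [6]]

In row 1, 3 replaces 4 (the leftmost entry greater than 3); 4 is bumped to row 2. In row 2, 4 replaces 6 (the leftmost entry greater than 4); 6 is bumped to row 3. 6 starts a new row 3. The new tableau is [[1, 2, 3, 5], [4], [6]].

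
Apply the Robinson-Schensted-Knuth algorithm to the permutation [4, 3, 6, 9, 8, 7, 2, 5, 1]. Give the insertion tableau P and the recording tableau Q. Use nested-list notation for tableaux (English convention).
P = [[1, 5, 7], [2, 6], [3, 8], [4], [9]], Q = [[1, 3, 4], [2, 5], [6, 8], [7], [9]]

Insert each entry of the permutation into P by Schensted row insertion, recording in Q the position of each new cell.

Insert 4: appended to row 1. P = [[4]].
Insert 3: 3 bumps 4 from row 1; 4 starts row 2. P = [[3], [4]].
Insert 6: appended to row 1. P = [[3, 6], [4]].
Insert 9: appended to row 1. P = [[3, 6, 9], [4]].
Insert 8: 8 bumps 9 from row 1; 9 appends to row 2. P = [[3, 6, 8], [4, 9]].
Insert 7: 7 bumps 8 from row 1; 8 bumps 9 from row 2; 9 starts row 3. P = [[3, 6, 7], [4, 8], [9]].
Insert 2: 2 bumps 3 from row 1; 3 bumps 4 from row 2; 4 bumps 9 from row 3; 9 starts row 4. P = [[2, 6, 7], [3, 8], [4], [9]].
Insert 5: 5 bumps 6 from row 1; 6 bumps 8 from row 2; 8 appends to row 3. P = [[2, 5, 7], [3, 6], [4, 8], [9]].
Insert 1: 1 bumps 2 from row 1; 2 bumps 3 from row 2; 3 bumps 4 from row 3; 4 bumps 9 from row 4; 9 starts row 5. P = [[1, 5, 7], [2, 6], [3, 8], [4], [9]].

So P = [[1, 5, 7], [2, 6], [3, 8], [4], [9]], Q = [[1, 3, 4], [2, 5], [6, 8], [7], [9]].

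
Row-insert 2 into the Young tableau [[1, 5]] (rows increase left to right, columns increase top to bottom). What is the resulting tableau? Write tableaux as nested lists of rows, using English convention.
In row 1, 2 replaces 5 (the leftmost entry greater than 2); 5 is bumped to row 2. 5 starts a new row 2. The new tableau is [[1, 2], [5]].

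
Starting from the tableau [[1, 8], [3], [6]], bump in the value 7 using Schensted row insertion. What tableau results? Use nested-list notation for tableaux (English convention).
In row 1, 7 replaces 8 (the leftmost entry greater than 7); 8 is bumped to row 2. 8 is appended to row 2. The new tableau is [[1, 7], [3, 8], [6]].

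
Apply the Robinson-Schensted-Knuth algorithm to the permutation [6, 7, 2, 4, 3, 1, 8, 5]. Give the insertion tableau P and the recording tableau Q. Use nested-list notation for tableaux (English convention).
Insert each entry of the permutation into P by Schensted row insertion, recording in Q the position of each new cell.

Insert 6: appended to row 1. P = [[6]].
Insert 7: appended to row 1. P = [[6, 7]].
Insert 2: 2 bumps 6 from row 1; 6 starts row 2. P = [[2, 7], [6]].
Insert 4: 4 bumps 7 from row 1; 7 appends to row 2. P = [[2, 4], [6, 7]].
Insert 3: 3 bumps 4 from row 1; 4 bumps 6 from row 2; 6 starts row 3. P = [[2, 3], [4, 7], [6]].
Insert 1: 1 bumps 2 from row 1; 2 bumps 4 from row 2; 4 bumps 6 from row 3; 6 starts row 4. P = [[1, 3], [2, 7], [4], [6]].
Insert 8: appended to row 1. P = [[1, 3, 8], [2, 7], [4], [6]].
Insert 5: 5 bumps 8 from row 1; 8 appends to row 2. P = [[1, 3, 5], [2, 7, 8], [4], [6]].

So P = [[1, 3, 5], [2, 7, 8], [4], [6]], Q = [[1, 2, 7], [3, 4, 8], [5], [6]].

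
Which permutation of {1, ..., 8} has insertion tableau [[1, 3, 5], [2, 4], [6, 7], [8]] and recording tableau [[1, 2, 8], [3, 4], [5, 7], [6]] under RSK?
6 8 2 7 4 1 3 5

Reverse the RSK construction: for i from n down to 1, find the cell of Q containing i, remove the entry at that cell from P, and reverse-bump it up through P; the value ejected from row 1 is w(i).

Step i=8: Q has 8 at row 1, column 3; remove that cell from P, ejecting 5. So w(8) = 5. P is now [[1, 3], [2, 4], [6, 7], [8]].
Step i=7: Q has 7 at row 3, column 2; remove 7 from row 3 of P and reverse-bump: 7 enters row 2 and ejects 4; 4 enters row 1 and ejects 3. So w(7) = 3. P is now [[1, 4], [2, 7], [6], [8]].
Step i=6: Q has 6 at row 4, column 1; remove 8 from row 4 of P and reverse-bump: 8 enters row 3 and ejects 6; 6 enters row 2 and ejects 2; 2 enters row 1 and ejects 1. So w(6) = 1. P is now [[2, 4], [6, 7], [8]].
Step i=5: Q has 5 at row 3, column 1; remove 8 from row 3 of P and reverse-bump: 8 enters row 2 and ejects 7; 7 enters row 1 and ejects 4. So w(5) = 4. P is now [[2, 7], [6, 8]].
Step i=4: Q has 4 at row 2, column 2; remove 8 from row 2 of P and reverse-bump: 8 enters row 1 and ejects 7. So w(4) = 7. P is now [[2, 8], [6]].
Step i=3: Q has 3 at row 2, column 1; remove 6 from row 2 of P and reverse-bump: 6 enters row 1 and ejects 2. So w(3) = 2. P is now [[6, 8]].
Step i=2: Q has 2 at row 1, column 2; remove that cell from P, ejecting 8. So w(2) = 8. P is now [[6]].
Step i=1: Q has 1 at row 1, column 1; remove that cell from P, ejecting 6. So w(1) = 6. P is now [].

So w = 6 8 2 7 4 1 3 5.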